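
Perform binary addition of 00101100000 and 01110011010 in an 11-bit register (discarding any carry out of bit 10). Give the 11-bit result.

10011111010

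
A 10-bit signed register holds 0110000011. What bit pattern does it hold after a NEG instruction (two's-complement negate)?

1001111101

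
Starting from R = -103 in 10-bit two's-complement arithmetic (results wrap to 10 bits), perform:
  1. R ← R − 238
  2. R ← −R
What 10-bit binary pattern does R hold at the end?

0101010101

Start: R = -103 = 1110011001.
R = -103 − 238 = -341 = 1010101011
R = −(-341) = 341 = 0101010101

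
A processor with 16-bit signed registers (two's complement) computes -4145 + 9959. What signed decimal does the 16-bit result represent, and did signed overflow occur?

5814; no overflow

-4145 → 1110111111001111
9959 → 0010011011100111
  1110111111001111
+ 0010011011100111
= 0001011010110110  (discard carry-out 1)
Result 0001011010110110: MSB = 0 → value 5814.
Addends have opposite signs, so signed overflow cannot occur.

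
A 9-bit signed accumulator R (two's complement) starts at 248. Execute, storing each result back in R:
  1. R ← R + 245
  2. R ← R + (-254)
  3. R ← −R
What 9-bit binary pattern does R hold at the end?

100010001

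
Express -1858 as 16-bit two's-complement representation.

1111100010111110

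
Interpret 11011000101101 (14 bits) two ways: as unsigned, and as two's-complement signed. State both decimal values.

Unsigned: 11011000101101 = 13869.
Signed: MSB=1 → 13869 − 16384 = -2515.

unsigned = 13869, signed = -2515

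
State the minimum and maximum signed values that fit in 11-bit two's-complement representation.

Minimum: −2^10 = -1024.
Maximum: 2^10 − 1 = 1023.

min = -1024, max = 1023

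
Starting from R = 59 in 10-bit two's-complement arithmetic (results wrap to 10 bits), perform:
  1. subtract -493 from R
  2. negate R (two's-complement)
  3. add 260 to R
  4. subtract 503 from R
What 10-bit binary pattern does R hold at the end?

0011100101

Start: R = 59 = 0000111011.
R = 59 − (-493) = 552; wraps to -472 = 1000101000
R = −(-472) = 472 = 0111011000
R = 472 + 260 = 732; wraps to -292 = 1011011100
R = -292 − 503 = -795; wraps to 229 = 0011100101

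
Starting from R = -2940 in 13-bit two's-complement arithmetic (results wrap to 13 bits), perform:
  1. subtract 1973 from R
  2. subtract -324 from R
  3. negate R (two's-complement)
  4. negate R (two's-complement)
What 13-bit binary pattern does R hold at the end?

0111000010011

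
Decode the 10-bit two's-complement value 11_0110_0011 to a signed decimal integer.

MSB is 1, so the value is negative.
Unsigned reading: 867. Subtract 2^10 = 1024: 867 − 1024 = -157.

-157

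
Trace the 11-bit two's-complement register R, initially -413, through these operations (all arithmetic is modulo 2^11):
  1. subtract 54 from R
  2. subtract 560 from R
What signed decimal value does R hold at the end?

1021

Start: R = -413 = 11001100011.
R = -413 − 54 = -467 = 11000101101
R = -467 − 560 = -1027; wraps to 1021 = 01111111101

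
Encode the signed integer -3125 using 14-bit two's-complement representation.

11001111001011

|-3125| = 3125 = 00110000110101 in 14 bits.
Invert the bits: 11001111001010. Add 1: 11001111001011.
Check: 11001111001011 reads as 13259 − 16384 = -3125.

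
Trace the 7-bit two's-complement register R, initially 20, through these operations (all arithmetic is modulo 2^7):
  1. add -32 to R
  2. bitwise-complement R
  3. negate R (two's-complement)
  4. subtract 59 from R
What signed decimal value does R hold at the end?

Start: R = 20 = 0010100.
R = 20 + (-32) = -12 = 1110100
R = NOT 1110100 = 0001011 = 11
R = −(11) = -11 = 1110101
R = -11 − 59 = -70; wraps to 58 = 0111010

58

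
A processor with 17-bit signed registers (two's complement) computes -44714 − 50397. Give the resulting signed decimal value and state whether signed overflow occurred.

35961; overflow

-44714 → 10101000101010110
50397 → 01100010011011101
Subtract via negate-and-add: invert 01100010011011101 + 1 = 10011101100100011 (i.e. -50397).
  10101000101010110
+ 10011101100100011
= 01000110001111001  (discard carry-out 1)
Result 01000110001111001: MSB = 0 → value 35961.
Both addends (after negating the subtrahend) are negative but the stored result is non-negative: signed overflow. The true value -44714 − 50397 = -95111 lies outside [-65536, 65535].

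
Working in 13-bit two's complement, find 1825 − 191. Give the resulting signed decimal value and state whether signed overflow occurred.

1634; no overflow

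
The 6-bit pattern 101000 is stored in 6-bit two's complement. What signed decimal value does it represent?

-24

MSB is 1, so the value is negative.
Invert: 010111. Add 1: 011000 = 24. So the value is −24.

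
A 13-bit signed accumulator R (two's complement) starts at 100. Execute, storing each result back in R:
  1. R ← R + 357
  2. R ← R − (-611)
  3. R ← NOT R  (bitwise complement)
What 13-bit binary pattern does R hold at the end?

1101111010011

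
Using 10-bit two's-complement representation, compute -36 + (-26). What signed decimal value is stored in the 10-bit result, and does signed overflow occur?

-62; no overflow

-36 → 1111011100
-26 → 1111100110
  1111011100
+ 1111100110
= 1111000010  (discard carry-out 1)
Result 1111000010: MSB = 1 → 962 − 1024 = -62.
Both addends are negative and so is the stored result: no signed overflow.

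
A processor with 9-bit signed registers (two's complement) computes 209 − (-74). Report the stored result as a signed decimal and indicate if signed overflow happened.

209 → 011010001
-74 → 110110110
Subtract via negate-and-add: invert 110110110 + 1 = 001001010 (i.e. 74).
  011010001
+ 001001010
= 100011011
Result 100011011: MSB = 1 → 283 − 512 = -229.
Both addends (after negating the subtrahend) are non-negative but the stored result is negative: signed overflow. The true value 209 − (-74) = 283 lies outside [-256, 255].

-229; overflow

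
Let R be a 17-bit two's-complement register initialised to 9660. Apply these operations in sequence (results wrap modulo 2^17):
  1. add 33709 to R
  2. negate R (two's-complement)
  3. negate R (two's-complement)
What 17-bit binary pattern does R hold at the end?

01010100101101001

Start: R = 9660 = 00010010110111100.
R = 9660 + 33709 = 43369 = 01010100101101001
R = −(43369) = -43369 = 10101011010010111
R = −(-43369) = 43369 = 01010100101101001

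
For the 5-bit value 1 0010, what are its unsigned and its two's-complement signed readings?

Unsigned: 10010 = 18.
Signed: MSB=1 → 18 − 32 = -14.

unsigned = 18, signed = -14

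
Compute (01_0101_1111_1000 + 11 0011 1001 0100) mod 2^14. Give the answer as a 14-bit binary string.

  01010111111000
+ 11001110010100
= 00100110001100  (discard carry-out 1)

00100110001100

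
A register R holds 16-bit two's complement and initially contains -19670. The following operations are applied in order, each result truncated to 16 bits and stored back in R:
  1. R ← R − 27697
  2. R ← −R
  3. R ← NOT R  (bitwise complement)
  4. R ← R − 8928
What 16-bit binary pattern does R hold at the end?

0010010000011000

Start: R = -19670 = 1011001100101010.
R = -19670 − 27697 = -47367; wraps to 18169 = 0100011011111001
R = −(18169) = -18169 = 1011100100000111
R = NOT 1011100100000111 = 0100011011111000 = 18168
R = 18168 − 8928 = 9240 = 0010010000011000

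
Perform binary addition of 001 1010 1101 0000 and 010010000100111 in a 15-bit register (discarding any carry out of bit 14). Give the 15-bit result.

011111011110111

  001101011010000
+ 010010000100111
= 011111011110111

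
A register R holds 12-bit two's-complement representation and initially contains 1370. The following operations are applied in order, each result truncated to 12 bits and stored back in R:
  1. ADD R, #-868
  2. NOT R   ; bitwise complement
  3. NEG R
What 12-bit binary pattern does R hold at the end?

000111110111

Start: R = 1370 = 010101011010.
R = 1370 + (-868) = 502 = 000111110110
R = NOT 000111110110 = 111000001001 = -503
R = −(-503) = 503 = 000111110111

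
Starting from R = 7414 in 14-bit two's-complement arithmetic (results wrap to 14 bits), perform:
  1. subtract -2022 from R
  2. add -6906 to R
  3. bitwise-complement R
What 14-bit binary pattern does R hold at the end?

11011000011101

Start: R = 7414 = 01110011110110.
R = 7414 − (-2022) = 9436; wraps to -6948 = 10010011011100
R = -6948 + (-6906) = -13854; wraps to 2530 = 00100111100010
R = NOT 00100111100010 = 11011000011101 = -2531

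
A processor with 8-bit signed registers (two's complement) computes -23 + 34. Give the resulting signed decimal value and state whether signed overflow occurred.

11; no overflow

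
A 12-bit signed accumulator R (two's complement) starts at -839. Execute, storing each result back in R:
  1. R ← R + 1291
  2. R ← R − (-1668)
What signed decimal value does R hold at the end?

Start: R = -839 = 110010111001.
R = -839 + 1291 = 452 = 000111000100
R = 452 − (-1668) = 2120; wraps to -1976 = 100001001000

-1976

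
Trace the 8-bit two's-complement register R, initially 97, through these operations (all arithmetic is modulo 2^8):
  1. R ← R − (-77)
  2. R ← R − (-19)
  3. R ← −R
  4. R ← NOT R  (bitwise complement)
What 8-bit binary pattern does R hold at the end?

Start: R = 97 = 01100001.
R = 97 − (-77) = 174; wraps to -82 = 10101110
R = -82 − (-19) = -63 = 11000001
R = −(-63) = 63 = 00111111
R = NOT 00111111 = 11000000 = -64

11000000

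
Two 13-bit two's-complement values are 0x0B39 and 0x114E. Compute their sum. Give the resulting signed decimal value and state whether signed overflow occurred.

-889; no overflow

0x0B39 = 0101100111001 = 2873 (signed)
0x114E = 1000101001110 = -3762 (signed)
  0101100111001
+ 1000101001110
= 1110010000111
Result 1110010000111: MSB = 1 → 7303 − 8192 = -889.
Addends have opposite signs, so signed overflow cannot occur.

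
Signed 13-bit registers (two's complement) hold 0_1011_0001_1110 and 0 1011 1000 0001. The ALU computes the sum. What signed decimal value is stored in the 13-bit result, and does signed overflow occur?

0_1011_0001_1110 → 0101100011110 = 2846 (signed)
0 1011 1000 0001 → 0101110000001 = 2945 (signed)
  0101100011110
+ 0101110000001
= 1011010011111
Result 1011010011111: MSB = 1 → 5791 − 8192 = -2401.
Both addends are non-negative but the stored result is negative: signed overflow. The true value 2846 + 2945 = 5791 lies outside [-4096, 4095].

-2401; overflow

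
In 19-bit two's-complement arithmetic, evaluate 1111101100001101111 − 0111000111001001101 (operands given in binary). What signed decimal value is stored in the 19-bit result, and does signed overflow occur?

1111101100001101111 = -10129 (signed)
0111000111001001101 = 233037 (signed)
Subtract via negate-and-add: invert 0111000111001001101 + 1 = 1000111000110110011 (i.e. -233037).
  1111101100001101111
+ 1000111000110110011
= 1000100101000100010  (discard carry-out 1)
Result 1000100101000100010: MSB = 1 → 281122 − 524288 = -243166.
Both addends (after negating the subtrahend) are negative and so is the stored result: no signed overflow.

-243166; no overflow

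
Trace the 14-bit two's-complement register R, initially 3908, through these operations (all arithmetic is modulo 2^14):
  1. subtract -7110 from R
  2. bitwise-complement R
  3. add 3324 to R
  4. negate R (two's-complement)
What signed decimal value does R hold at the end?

Start: R = 3908 = 00111101000100.
R = 3908 − (-7110) = 11018; wraps to -5366 = 10101100001010
R = NOT 10101100001010 = 01010011110101 = 5365
R = 5365 + 3324 = 8689; wraps to -7695 = 10000111110001
R = −(-7695) = 7695 = 01111000001111

7695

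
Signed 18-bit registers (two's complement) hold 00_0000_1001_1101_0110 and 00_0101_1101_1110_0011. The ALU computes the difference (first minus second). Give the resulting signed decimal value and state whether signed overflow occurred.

-21517; no overflow

00_0000_1001_1101_0110 → 000000100111010110 = 2518 (signed)
00_0101_1101_1110_0011 → 000101110111100011 = 24035 (signed)
Subtract via negate-and-add: invert 000101110111100011 + 1 = 111010001000011101 (i.e. -24035).
  000000100111010110
+ 111010001000011101
= 111010101111110011
Result 111010101111110011: MSB = 1 → 240627 − 262144 = -21517.
Addends (after negating the subtrahend) have opposite signs, so signed overflow cannot occur.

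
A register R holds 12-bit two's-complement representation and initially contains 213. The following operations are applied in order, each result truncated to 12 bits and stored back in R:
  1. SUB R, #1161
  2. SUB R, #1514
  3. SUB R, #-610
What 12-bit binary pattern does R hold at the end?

Start: R = 213 = 000011010101.
R = 213 − 1161 = -948 = 110001001100
R = -948 − 1514 = -2462; wraps to 1634 = 011001100010
R = 1634 − (-610) = 2244; wraps to -1852 = 100011000100

100011000100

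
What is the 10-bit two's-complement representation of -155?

|-155| = 155 = 0010011011 in 10 bits.
Invert the bits: 1101100100. Add 1: 1101100101.
Check: 1101100101 reads as 869 − 1024 = -155.

1101100101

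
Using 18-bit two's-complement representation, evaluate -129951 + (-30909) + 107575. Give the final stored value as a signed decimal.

-53285

-129951 + (-30909) = -160860 → wraps to 101284 (011000101110100100)
101284 + 107575 = 208859 → wraps to -53285 (110010111111011011)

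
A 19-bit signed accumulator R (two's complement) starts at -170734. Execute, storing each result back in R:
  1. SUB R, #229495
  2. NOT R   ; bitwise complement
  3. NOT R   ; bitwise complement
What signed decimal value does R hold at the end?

124059

Start: R = -170734 = 1010110010100010010.
R = -170734 − 229495 = -400229; wraps to 124059 = 0011110010010011011
R = NOT 0011110010010011011 = 1100001101101100100 = -124060
R = NOT 1100001101101100100 = 0011110010010011011 = 124059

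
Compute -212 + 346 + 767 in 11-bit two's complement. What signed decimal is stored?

-212 + 346 = 134 (00010000110)
134 + 767 = 901 (01110000101)

901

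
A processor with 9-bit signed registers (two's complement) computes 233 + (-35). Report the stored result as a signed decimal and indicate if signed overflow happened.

233 → 011101001
-35 → 111011101
  011101001
+ 111011101
= 011000110  (discard carry-out 1)
Result 011000110: MSB = 0 → value 198.
Addends have opposite signs, so signed overflow cannot occur.

198; no overflow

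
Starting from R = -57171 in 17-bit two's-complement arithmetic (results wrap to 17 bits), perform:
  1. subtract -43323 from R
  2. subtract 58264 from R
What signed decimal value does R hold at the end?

Start: R = -57171 = 10010000010101101.
R = -57171 − (-43323) = -13848 = 11100100111101000
R = -13848 − 58264 = -72112; wraps to 58960 = 01110011001010000

58960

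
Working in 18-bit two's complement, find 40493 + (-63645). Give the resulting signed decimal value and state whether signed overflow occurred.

-23152; no overflow

40493 → 001001111000101101
-63645 → 110000011101100011
  001001111000101101
+ 110000011101100011
= 111010010110010000
Result 111010010110010000: MSB = 1 → 238992 − 262144 = -23152.
Addends have opposite signs, so signed overflow cannot occur.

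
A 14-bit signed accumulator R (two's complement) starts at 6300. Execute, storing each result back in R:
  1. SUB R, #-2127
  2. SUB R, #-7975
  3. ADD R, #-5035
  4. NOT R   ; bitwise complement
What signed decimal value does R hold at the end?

5016

Start: R = 6300 = 01100010011100.
R = 6300 − (-2127) = 8427; wraps to -7957 = 10000011101011
R = -7957 − (-7975) = 18 = 00000000010010
R = 18 + (-5035) = -5017 = 10110001100111
R = NOT 10110001100111 = 01001110011000 = 5016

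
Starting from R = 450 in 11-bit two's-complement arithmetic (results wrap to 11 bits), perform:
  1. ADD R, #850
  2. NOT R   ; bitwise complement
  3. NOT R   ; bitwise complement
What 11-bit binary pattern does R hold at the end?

Start: R = 450 = 00111000010.
R = 450 + 850 = 1300; wraps to -748 = 10100010100
R = NOT 10100010100 = 01011101011 = 747
R = NOT 01011101011 = 10100010100 = -748

10100010100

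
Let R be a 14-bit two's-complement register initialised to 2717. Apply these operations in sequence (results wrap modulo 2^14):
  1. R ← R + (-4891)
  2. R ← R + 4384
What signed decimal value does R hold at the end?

Start: R = 2717 = 00101010011101.
R = 2717 + (-4891) = -2174 = 11011110000010
R = -2174 + 4384 = 2210 = 00100010100010

2210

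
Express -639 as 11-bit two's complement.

|-639| = 639 = 01001111111 in 11 bits.
Invert the bits: 10110000000. Add 1: 10110000001.
Check: 10110000001 reads as 1409 − 2048 = -639.

10110000001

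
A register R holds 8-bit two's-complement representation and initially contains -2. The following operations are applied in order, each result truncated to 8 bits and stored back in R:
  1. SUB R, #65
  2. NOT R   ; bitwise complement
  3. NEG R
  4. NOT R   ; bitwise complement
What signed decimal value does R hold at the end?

65

Start: R = -2 = 11111110.
R = -2 − 65 = -67 = 10111101
R = NOT 10111101 = 01000010 = 66
R = −(66) = -66 = 10111110
R = NOT 10111110 = 01000001 = 65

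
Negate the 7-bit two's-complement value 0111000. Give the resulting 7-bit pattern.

Invert: 1000111. Add 1: 1001000.

1001000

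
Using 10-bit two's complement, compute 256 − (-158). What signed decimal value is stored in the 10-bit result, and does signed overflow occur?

414; no overflow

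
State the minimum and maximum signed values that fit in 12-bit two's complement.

min = -2048, max = 2047

Minimum: −2^11 = -2048.
Maximum: 2^11 − 1 = 2047.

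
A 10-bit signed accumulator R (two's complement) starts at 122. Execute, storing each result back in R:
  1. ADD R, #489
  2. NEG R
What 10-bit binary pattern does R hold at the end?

0110011101

Start: R = 122 = 0001111010.
R = 122 + 489 = 611; wraps to -413 = 1001100011
R = −(-413) = 413 = 0110011101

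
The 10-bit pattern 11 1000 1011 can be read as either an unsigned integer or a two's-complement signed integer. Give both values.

unsigned = 907, signed = -117

Unsigned: 1110001011 = 907.
Signed: MSB=1 → 907 − 1024 = -117.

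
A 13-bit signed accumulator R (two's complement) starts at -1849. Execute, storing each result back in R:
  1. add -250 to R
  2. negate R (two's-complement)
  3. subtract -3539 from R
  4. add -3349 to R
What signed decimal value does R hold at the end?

2289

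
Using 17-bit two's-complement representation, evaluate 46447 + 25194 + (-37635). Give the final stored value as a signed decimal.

46447 + 25194 = 71641 → wraps to -59431 (10001011111011001)
-59431 + (-37635) = -97066 → wraps to 34006 (01000010011010110)

34006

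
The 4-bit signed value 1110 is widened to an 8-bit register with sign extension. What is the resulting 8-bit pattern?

MSB of 1110 is 1; replicate it into the new high bits.
1111|1110 → 11111110 (still -2).

11111110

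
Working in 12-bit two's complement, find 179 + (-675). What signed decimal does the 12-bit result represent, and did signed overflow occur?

179 → 000010110011
-675 → 110101011101
  000010110011
+ 110101011101
= 111000010000
Result 111000010000: MSB = 1 → 3600 − 4096 = -496.
Addends have opposite signs, so signed overflow cannot occur.

-496; no overflow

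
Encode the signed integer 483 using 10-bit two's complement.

483 is non-negative, so write it directly in 10 bits: 0111100011.

0111100011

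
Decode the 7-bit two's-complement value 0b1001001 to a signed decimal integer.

-55

MSB is 1, so the value is negative.
Unsigned reading: 73. Subtract 2^7 = 128: 73 − 128 = -55.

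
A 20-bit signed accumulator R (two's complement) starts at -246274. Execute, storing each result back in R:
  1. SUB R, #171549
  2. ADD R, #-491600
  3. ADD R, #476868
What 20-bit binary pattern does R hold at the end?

10010110011001010101

Start: R = -246274 = 11000011110111111110.
R = -246274 − 171549 = -417823 = 10011001111111100001
R = -417823 + (-491600) = -909423; wraps to 139153 = 00100001111110010001
R = 139153 + 476868 = 616021; wraps to -432555 = 10010110011001010101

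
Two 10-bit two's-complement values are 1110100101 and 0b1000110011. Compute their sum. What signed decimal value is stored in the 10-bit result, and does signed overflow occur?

472; overflow

1110100101 = -91 (signed)
0b1000110011 → 1000110011 = -461 (signed)
  1110100101
+ 1000110011
= 0111011000  (discard carry-out 1)
Result 0111011000: MSB = 0 → value 472.
Both addends are negative but the stored result is non-negative: signed overflow. The true value -91 + (-461) = -552 lies outside [-512, 511].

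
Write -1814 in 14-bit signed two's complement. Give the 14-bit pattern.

11100011101010

|-1814| = 1814 = 00011100010110 in 14 bits.
Invert the bits: 11100011101001. Add 1: 11100011101010.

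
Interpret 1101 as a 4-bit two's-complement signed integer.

-3

MSB is 1, so the value is negative.
Unsigned reading: 13. Subtract 2^4 = 16: 13 − 16 = -3.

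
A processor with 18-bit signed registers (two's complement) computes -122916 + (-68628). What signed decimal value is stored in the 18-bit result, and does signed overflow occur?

70600; overflow

-122916 → 100001111111011100
-68628 → 101111001111101100
  100001111111011100
+ 101111001111101100
= 010001001111001000  (discard carry-out 1)
Result 010001001111001000: MSB = 0 → value 70600.
Both addends are negative but the stored result is non-negative: signed overflow. The true value -122916 + (-68628) = -191544 lies outside [-131072, 131071].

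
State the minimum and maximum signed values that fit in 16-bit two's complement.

Minimum: −2^15 = -32768.
Maximum: 2^15 − 1 = 32767.

min = -32768, max = 32767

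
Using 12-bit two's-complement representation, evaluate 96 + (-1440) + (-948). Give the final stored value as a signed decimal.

96 + (-1440) = -1344 (101011000000)
-1344 + (-948) = -2292 → wraps to 1804 (011100001100)

1804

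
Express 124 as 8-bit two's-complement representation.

01111100

124 is non-negative, so write it directly in 8 bits: 01111100.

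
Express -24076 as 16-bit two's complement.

|-24076| = 24076 = 0101111000001100 in 16 bits.
Invert the bits: 1010000111110011. Add 1: 1010000111110100.

1010000111110100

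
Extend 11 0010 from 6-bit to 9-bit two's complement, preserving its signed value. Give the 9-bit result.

111110010

MSB of 110010 is 1; replicate it into the new high bits.
111|110010 → 111110010 (still -14).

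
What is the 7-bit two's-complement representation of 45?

0101101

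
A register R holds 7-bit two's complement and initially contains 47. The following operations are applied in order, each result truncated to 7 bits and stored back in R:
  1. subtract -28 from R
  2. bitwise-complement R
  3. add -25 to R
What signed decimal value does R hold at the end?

Start: R = 47 = 0101111.
R = 47 − (-28) = 75; wraps to -53 = 1001011
R = NOT 1001011 = 0110100 = 52
R = 52 + (-25) = 27 = 0011011

27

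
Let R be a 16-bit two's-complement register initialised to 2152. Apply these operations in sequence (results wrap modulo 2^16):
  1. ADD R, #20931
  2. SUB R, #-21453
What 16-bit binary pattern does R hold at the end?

1010110111111000

Start: R = 2152 = 0000100001101000.
R = 2152 + 20931 = 23083 = 0101101000101011
R = 23083 − (-21453) = 44536; wraps to -21000 = 1010110111111000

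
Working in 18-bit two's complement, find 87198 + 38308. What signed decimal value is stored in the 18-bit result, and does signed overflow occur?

125506; no overflow

87198 → 010101010010011110
38308 → 001001010110100100
  010101010010011110
+ 001001010110100100
= 011110101001000010
Result 011110101001000010: MSB = 0 → value 125506.
Both addends are non-negative and so is the stored result: no signed overflow.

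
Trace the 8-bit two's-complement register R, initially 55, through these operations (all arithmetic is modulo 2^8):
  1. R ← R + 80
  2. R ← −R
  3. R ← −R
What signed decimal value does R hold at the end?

Start: R = 55 = 00110111.
R = 55 + 80 = 135; wraps to -121 = 10000111
R = −(-121) = 121 = 01111001
R = −(121) = -121 = 10000111

-121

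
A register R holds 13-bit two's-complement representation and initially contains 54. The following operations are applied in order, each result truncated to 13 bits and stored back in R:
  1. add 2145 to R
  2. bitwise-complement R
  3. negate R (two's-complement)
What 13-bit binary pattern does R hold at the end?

0100010011000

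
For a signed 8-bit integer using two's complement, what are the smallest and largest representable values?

min = -128, max = 127

Minimum: −2^7 = -128.
Maximum: 2^7 − 1 = 127.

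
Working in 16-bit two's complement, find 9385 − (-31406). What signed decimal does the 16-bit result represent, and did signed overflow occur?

9385 → 0010010010101001
-31406 → 1000010101010010
Subtract via negate-and-add: invert 1000010101010010 + 1 = 0111101010101110 (i.e. 31406).
  0010010010101001
+ 0111101010101110
= 1001111101010111
Result 1001111101010111: MSB = 1 → 40791 − 65536 = -24745.
Both addends (after negating the subtrahend) are non-negative but the stored result is negative: signed overflow. The true value 9385 − (-31406) = 40791 lies outside [-32768, 32767].

-24745; overflow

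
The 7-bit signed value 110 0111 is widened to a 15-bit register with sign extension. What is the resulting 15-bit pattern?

MSB of 1100111 is 1; replicate it into the new high bits.
11111111|1100111 → 111111111100111 (still -25).

111111111100111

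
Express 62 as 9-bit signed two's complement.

62 is non-negative, so write it directly in 9 bits: 000111110.

000111110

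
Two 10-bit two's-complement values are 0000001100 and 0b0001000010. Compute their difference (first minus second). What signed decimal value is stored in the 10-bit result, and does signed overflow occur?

-54; no overflow

0000001100 = 12 (signed)
0b0001000010 → 0001000010 = 66 (signed)
Subtract via negate-and-add: invert 0001000010 + 1 = 1110111110 (i.e. -66).
  0000001100
+ 1110111110
= 1111001010
Result 1111001010: MSB = 1 → 970 − 1024 = -54.
Addends (after negating the subtrahend) have opposite signs, so signed overflow cannot occur.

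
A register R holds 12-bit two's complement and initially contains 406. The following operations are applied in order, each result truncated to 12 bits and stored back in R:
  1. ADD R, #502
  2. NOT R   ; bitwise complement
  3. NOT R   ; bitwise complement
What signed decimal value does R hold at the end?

Start: R = 406 = 000110010110.
R = 406 + 502 = 908 = 001110001100
R = NOT 001110001100 = 110001110011 = -909
R = NOT 110001110011 = 001110001100 = 908

908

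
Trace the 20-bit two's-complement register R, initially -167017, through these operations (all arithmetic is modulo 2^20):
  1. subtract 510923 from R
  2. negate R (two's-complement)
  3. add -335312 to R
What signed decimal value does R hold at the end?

Start: R = -167017 = 11010111001110010111.
R = -167017 − 510923 = -677940; wraps to 370636 = 01011010011111001100
R = −(370636) = -370636 = 10100101100000110100
R = -370636 + (-335312) = -705948; wraps to 342628 = 01010011101001100100

342628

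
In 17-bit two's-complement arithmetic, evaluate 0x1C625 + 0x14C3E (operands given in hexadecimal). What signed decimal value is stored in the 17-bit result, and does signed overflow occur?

0x1C625 = 11100011000100101 = -14811 (signed)
0x14C3E = 10100110000111110 = -46018 (signed)
  11100011000100101
+ 10100110000111110
= 10001001001100011  (discard carry-out 1)
Result 10001001001100011: MSB = 1 → 70243 − 131072 = -60829.
Both addends are negative and so is the stored result: no signed overflow.

-60829; no overflow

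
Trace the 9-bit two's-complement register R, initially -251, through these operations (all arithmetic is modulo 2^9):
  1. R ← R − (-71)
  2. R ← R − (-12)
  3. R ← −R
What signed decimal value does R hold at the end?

Start: R = -251 = 100000101.
R = -251 − (-71) = -180 = 101001100
R = -180 − (-12) = -168 = 101011000
R = −(-168) = 168 = 010101000

168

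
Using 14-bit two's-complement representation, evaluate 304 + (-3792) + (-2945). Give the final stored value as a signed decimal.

-6433

304 + (-3792) = -3488 (11001001100000)
-3488 + (-2945) = -6433 (10011011011111)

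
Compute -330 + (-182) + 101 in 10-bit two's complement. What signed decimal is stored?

-411

-330 + (-182) = -512 (1000000000)
-512 + 101 = -411 (1001100101)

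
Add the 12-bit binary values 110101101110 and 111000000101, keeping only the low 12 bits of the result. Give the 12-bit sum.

  110101101110
+ 111000000101
= 101101110011  (discard carry-out 1)

101101110011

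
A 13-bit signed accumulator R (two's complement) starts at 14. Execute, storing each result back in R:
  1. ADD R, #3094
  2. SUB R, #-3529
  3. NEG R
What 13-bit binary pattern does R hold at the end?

Start: R = 14 = 0000000001110.
R = 14 + 3094 = 3108 = 0110000100100
R = 3108 − (-3529) = 6637; wraps to -1555 = 1100111101101
R = −(-1555) = 1555 = 0011000010011

0011000010011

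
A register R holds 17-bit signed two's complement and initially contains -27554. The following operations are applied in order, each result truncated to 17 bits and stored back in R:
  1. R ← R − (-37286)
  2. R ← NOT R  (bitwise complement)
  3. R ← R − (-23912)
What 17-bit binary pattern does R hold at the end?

00011011101100011

Start: R = -27554 = 11001010001011110.
R = -27554 − (-37286) = 9732 = 00010011000000100
R = NOT 00010011000000100 = 11101100111111011 = -9733
R = -9733 − (-23912) = 14179 = 00011011101100011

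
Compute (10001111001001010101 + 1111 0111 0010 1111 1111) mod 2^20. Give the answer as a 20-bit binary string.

10000110010101010100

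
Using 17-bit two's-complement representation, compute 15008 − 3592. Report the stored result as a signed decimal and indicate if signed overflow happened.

15008 → 00011101010100000
3592 → 00000111000001000
Subtract via negate-and-add: invert 00000111000001000 + 1 = 11111000111111000 (i.e. -3592).
  00011101010100000
+ 11111000111111000
= 00010110010011000  (discard carry-out 1)
Result 00010110010011000: MSB = 0 → value 11416.
Addends (after negating the subtrahend) have opposite signs, so signed overflow cannot occur.

11416; no overflow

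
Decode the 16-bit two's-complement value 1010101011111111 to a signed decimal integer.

-21761

MSB is 1, so the value is negative.
Invert: 0101010100000000. Add 1: 0101010100000001 = 21761. So the value is −21761.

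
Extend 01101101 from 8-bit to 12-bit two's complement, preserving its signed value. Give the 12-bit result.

000001101101

MSB of 01101101 is 0; replicate it into the new high bits.
0000|01101101 → 000001101101 (still 109).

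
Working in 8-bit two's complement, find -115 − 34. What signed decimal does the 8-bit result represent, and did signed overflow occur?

-115 → 10001101
34 → 00100010
Subtract via negate-and-add: invert 00100010 + 1 = 11011110 (i.e. -34).
  10001101
+ 11011110
= 01101011  (discard carry-out 1)
Result 01101011: MSB = 0 → value 107.
Both addends (after negating the subtrahend) are negative but the stored result is non-negative: signed overflow. The true value -115 − 34 = -149 lies outside [-128, 127].

107; overflow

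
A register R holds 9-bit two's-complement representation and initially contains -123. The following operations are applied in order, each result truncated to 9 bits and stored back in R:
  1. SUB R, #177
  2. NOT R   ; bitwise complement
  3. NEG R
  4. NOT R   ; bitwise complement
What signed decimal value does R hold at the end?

-214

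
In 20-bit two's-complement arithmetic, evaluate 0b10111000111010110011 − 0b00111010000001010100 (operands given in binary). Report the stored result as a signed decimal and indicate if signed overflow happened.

519775; overflow

0b10111000111010110011 → 10111000111010110011 = -291149 (signed)
0b00111010000001010100 → 00111010000001010100 = 237652 (signed)
Subtract via negate-and-add: invert 00111010000001010100 + 1 = 11000101111110101100 (i.e. -237652).
  10111000111010110011
+ 11000101111110101100
= 01111110111001011111  (discard carry-out 1)
Result 01111110111001011111: MSB = 0 → value 519775.
Both addends (after negating the subtrahend) are negative but the stored result is non-negative: signed overflow. The true value -291149 − 237652 = -528801 lies outside [-524288, 524287].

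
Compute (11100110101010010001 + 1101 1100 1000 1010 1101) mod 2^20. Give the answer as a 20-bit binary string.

  11100110101010010001
+ 11011100100010101101
= 11000011001100111110  (discard carry-out 1)

11000011001100111110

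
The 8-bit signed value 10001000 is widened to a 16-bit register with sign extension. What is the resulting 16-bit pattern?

1111111110001000

MSB of 10001000 is 1; replicate it into the new high bits.
11111111|10001000 → 1111111110001000 (still -120).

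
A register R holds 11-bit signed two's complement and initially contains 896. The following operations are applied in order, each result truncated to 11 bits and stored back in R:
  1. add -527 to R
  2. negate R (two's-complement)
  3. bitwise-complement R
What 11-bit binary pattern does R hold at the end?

00101110000

Start: R = 896 = 01110000000.
R = 896 + (-527) = 369 = 00101110001
R = −(369) = -369 = 11010001111
R = NOT 11010001111 = 00101110000 = 368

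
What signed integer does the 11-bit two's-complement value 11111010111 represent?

MSB is 1, so the value is negative.
Invert: 00000101000. Add 1: 00000101001 = 41. So the value is −41.

-41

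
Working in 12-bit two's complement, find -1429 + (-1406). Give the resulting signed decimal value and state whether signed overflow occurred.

1261; overflow

-1429 → 101001101011
-1406 → 101010000010
  101001101011
+ 101010000010
= 010011101101  (discard carry-out 1)
Result 010011101101: MSB = 0 → value 1261.
Both addends are negative but the stored result is non-negative: signed overflow. The true value -1429 + (-1406) = -2835 lies outside [-2048, 2047].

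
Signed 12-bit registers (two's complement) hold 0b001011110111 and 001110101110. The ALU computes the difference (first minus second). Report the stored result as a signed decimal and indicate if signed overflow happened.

-183; no overflow

0b001011110111 → 001011110111 = 759 (signed)
001110101110 = 942 (signed)
Subtract via negate-and-add: invert 001110101110 + 1 = 110001010010 (i.e. -942).
  001011110111
+ 110001010010
= 111101001001
Result 111101001001: MSB = 1 → 3913 − 4096 = -183.
Addends (after negating the subtrahend) have opposite signs, so signed overflow cannot occur.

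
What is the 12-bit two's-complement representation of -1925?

100001111011

|-1925| = 1925 = 011110000101 in 12 bits.
Invert the bits: 100001111010. Add 1: 100001111011.
Check: 100001111011 reads as 2171 − 4096 = -1925.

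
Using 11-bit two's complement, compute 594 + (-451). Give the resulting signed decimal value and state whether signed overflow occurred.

594 → 01001010010
-451 → 11000111101
  01001010010
+ 11000111101
= 00010001111  (discard carry-out 1)
Result 00010001111: MSB = 0 → value 143.
Addends have opposite signs, so signed overflow cannot occur.

143; no overflow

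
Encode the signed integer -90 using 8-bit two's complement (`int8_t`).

10100110

|-90| = 90 = 01011010 in 8 bits.
Invert the bits: 10100101. Add 1: 10100110.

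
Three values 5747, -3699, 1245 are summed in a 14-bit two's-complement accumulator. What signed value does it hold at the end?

3293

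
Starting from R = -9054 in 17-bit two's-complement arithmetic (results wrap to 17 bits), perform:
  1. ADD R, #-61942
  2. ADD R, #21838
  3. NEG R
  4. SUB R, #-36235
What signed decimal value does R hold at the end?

Start: R = -9054 = 11101110010100010.
R = -9054 + (-61942) = -70996; wraps to 60076 = 01110101010101100
R = 60076 + 21838 = 81914; wraps to -49158 = 10011111111111010
R = −(-49158) = 49158 = 01100000000000110
R = 49158 − (-36235) = 85393; wraps to -45679 = 10100110110010001

-45679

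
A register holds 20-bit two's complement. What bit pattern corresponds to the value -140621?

11011101101010110011

|-140621| = 140621 = 00100010010101001101 in 20 bits.
Invert the bits: 11011101101010110010. Add 1: 11011101101010110011.
Check: 11011101101010110011 reads as 907955 − 1048576 = -140621.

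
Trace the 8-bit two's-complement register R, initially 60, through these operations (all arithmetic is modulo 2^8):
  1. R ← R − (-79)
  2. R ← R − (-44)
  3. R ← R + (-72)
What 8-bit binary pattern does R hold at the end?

Start: R = 60 = 00111100.
R = 60 − (-79) = 139; wraps to -117 = 10001011
R = -117 − (-44) = -73 = 10110111
R = -73 + (-72) = -145; wraps to 111 = 01101111

01101111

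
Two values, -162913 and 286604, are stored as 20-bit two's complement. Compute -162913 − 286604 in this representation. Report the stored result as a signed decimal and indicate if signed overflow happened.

-162913 → 11011000001110011111
286604 → 01000101111110001100
Subtract via negate-and-add: invert 01000101111110001100 + 1 = 10111010000001110100 (i.e. -286604).
  11011000001110011111
+ 10111010000001110100
= 10010010010000010011  (discard carry-out 1)
Result 10010010010000010011: MSB = 1 → 599059 − 1048576 = -449517.
Both addends (after negating the subtrahend) are negative and so is the stored result: no signed overflow.

-449517; no overflow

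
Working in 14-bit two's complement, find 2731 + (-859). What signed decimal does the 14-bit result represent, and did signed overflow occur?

1872; no overflow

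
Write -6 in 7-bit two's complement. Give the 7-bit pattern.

|-6| = 6 = 0000110 in 7 bits.
Invert the bits: 1111001. Add 1: 1111010.
Check: 1111010 reads as 122 − 128 = -6.

1111010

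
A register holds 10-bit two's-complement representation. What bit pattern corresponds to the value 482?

482 is non-negative, so write it directly in 10 bits: 0111100010.

0111100010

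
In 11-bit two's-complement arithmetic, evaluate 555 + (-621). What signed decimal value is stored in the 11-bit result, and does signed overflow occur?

-66; no overflow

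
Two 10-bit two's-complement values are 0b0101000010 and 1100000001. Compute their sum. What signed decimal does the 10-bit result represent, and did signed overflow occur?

67; no overflow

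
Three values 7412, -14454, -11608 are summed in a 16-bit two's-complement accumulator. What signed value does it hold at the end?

-18650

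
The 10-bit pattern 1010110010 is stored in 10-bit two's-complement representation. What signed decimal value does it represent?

MSB is 1, so the value is negative.
Invert: 0101001101. Add 1: 0101001110 = 334. So the value is −334.

-334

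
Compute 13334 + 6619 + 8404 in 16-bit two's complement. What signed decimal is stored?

28357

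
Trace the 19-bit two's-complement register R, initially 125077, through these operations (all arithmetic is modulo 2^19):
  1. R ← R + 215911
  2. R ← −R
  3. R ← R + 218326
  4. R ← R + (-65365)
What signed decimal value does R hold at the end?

Start: R = 125077 = 0011110100010010101.
R = 125077 + 215911 = 340988; wraps to -183300 = 1010011001111111100
R = −(-183300) = 183300 = 0101100110000000100
R = 183300 + 218326 = 401626; wraps to -122662 = 1100010000011011010
R = -122662 + (-65365) = -188027 = 1010010000110000101

-188027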